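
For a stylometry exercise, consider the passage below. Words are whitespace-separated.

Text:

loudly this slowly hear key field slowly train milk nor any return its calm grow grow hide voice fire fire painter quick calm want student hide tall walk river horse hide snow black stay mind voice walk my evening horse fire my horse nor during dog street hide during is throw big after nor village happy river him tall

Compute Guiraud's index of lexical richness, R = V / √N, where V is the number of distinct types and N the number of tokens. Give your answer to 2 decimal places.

N = 59, V = 41.
√N = 7.681146
R = 41 / 7.681146 = 5.34

5.34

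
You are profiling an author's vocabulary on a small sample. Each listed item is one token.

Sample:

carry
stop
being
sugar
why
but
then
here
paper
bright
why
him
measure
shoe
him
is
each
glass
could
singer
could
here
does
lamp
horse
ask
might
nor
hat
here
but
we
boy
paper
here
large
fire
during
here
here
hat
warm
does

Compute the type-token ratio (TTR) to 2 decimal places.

0.72

N = 43 tokens, V = 31 types.
TTR = V / N = 31 / 43 = 0.72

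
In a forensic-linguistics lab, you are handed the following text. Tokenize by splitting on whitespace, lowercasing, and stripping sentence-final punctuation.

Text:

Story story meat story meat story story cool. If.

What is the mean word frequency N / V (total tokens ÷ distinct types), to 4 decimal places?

N = 9 tokens, V = 4 types.
Mean frequency = N / V = 9 / 4 = 2.2500

2.2500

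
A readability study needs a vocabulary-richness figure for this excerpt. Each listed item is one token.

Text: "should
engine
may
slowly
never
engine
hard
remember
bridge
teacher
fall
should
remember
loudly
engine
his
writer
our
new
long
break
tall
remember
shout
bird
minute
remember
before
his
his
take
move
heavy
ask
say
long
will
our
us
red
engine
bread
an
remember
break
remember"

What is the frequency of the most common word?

6

Frequencies: remember:6, engine:4, his:3, should:2, our:2, long:2, break:2, may:1, slowly:1, never:1, hard:1, bridge:1, teacher:1, fall:1, loudly:1, writer:1, new:1, tall:1, shout:1, bird:1, … (12 more, each freq 1)
Most common: 'remember' with frequency 6.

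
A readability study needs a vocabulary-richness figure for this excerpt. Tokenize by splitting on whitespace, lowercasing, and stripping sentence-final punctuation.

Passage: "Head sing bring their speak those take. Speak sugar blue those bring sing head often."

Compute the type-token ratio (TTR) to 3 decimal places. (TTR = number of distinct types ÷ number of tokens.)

0.667

N = 15 tokens, V = 10 types.
TTR = V / N = 10 / 15 = 0.667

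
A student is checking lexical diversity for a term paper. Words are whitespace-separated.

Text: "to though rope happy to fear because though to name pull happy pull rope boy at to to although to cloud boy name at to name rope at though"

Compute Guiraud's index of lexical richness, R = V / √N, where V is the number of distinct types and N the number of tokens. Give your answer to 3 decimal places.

2.228

N = 29, V = 12.
√N = 5.385165
R = 12 / 5.385165 = 2.228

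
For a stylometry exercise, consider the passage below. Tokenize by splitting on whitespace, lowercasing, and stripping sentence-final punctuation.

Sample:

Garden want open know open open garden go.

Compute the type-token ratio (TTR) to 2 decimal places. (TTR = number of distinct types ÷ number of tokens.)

N = 8 tokens, V = 5 types.
TTR = V / N = 5 / 8 = 0.63

0.63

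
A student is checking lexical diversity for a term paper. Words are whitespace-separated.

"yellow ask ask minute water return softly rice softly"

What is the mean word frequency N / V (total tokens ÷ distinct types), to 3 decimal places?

1.286

N = 9 tokens, V = 7 types.
Mean frequency = N / V = 9 / 7 = 1.286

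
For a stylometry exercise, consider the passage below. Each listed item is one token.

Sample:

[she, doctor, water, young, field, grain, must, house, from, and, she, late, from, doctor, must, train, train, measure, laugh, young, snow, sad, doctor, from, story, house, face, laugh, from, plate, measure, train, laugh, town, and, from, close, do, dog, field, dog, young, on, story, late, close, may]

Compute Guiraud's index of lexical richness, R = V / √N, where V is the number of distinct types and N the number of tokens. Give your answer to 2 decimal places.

N = 47, V = 25.
√N = 6.855655
R = 25 / 6.855655 = 3.65

3.65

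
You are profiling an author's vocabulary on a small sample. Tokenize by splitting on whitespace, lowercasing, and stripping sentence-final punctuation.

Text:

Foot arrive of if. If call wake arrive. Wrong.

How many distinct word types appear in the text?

7

Distinct types: {arrive, call, foot, if, of, wake, wrong}
V = 7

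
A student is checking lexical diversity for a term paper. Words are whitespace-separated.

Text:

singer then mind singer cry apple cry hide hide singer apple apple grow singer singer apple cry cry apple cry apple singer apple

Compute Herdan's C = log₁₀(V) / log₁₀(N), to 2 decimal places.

0.62

N = 23, V = 7.
log₁₀(V) = 0.845098, log₁₀(N) = 1.361728
C = 0.845098 / 1.361728 = 0.62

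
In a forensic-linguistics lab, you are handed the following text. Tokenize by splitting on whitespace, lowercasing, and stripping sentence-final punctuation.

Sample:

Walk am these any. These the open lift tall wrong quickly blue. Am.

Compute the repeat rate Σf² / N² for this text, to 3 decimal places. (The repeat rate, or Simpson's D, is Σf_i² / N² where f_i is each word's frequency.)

Frequencies: am:2, these:2, walk:1, any:1, the:1, open:1, lift:1, tall:1, wrong:1, quickly:1, blue:1
Σf² = 17; N² = 169
Repeat rate = 17 / 169 = 0.101

0.101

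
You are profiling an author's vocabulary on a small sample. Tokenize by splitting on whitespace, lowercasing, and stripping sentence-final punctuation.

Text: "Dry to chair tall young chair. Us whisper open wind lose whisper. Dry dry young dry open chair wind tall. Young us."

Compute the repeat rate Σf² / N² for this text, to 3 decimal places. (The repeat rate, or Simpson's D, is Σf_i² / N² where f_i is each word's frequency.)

0.116

Frequencies: dry:4, chair:3, young:3, tall:2, us:2, whisper:2, open:2, wind:2, to:1, lose:1
Σf² = 56; N² = 484
Repeat rate = 56 / 484 = 0.116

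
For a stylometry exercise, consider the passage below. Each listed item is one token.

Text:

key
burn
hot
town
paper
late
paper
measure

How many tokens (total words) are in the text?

8

Tokens: key, burn, hot, town, paper, late, paper, measure
N = 8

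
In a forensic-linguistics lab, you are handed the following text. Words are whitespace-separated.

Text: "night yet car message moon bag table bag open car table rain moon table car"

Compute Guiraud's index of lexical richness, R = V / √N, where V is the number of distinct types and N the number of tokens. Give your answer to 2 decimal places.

N = 15, V = 9.
√N = 3.872983
R = 9 / 3.872983 = 2.32

2.32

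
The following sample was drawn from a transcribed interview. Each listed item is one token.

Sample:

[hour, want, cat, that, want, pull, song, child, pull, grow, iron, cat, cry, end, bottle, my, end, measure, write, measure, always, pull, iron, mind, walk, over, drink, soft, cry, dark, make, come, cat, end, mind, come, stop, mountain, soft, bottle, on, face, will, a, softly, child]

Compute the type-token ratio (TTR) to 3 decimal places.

0.674

N = 46 tokens, V = 31 types.
TTR = V / N = 31 / 46 = 0.674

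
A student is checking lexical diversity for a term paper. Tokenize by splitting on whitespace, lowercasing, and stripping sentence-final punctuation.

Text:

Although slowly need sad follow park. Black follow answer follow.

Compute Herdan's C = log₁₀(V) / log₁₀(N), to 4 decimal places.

N = 10, V = 8.
log₁₀(V) = 0.903090, log₁₀(N) = 1.000000
C = 0.903090 / 1.000000 = 0.9031

0.9031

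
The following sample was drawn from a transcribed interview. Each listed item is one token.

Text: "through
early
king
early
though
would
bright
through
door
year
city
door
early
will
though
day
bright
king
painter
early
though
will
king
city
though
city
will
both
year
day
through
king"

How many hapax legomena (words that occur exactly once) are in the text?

3

Frequencies: early:4, king:4, though:4, through:3, city:3, will:3, bright:2, door:2, year:2, day:2, would:1, painter:1, both:1
Hapax (freq=1): both, painter, would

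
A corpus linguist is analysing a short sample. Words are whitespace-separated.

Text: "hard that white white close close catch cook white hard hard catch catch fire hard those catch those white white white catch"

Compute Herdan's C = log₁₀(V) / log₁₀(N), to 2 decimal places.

0.67

N = 22, V = 8.
log₁₀(V) = 0.903090, log₁₀(N) = 1.342423
C = 0.903090 / 1.342423 = 0.67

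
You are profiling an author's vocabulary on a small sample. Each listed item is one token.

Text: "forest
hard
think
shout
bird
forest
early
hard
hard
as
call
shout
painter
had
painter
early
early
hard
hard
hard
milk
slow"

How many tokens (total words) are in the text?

Tokens: forest, hard, think, shout, bird, forest, early, hard, hard, as, call, shout, painter, had, painter, early, early, hard, hard, hard, milk, slow
N = 22

22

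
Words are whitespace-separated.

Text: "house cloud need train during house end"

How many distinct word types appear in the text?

6

Distinct types: {cloud, during, end, house, need, train}
V = 6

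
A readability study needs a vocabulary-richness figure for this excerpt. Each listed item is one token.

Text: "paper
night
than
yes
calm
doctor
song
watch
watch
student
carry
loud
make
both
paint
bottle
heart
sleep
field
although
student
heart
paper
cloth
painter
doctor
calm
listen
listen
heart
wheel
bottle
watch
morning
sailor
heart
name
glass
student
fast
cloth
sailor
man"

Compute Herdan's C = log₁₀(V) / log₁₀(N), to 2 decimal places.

N = 43, V = 29.
log₁₀(V) = 1.462398, log₁₀(N) = 1.633468
C = 1.462398 / 1.633468 = 0.90

0.90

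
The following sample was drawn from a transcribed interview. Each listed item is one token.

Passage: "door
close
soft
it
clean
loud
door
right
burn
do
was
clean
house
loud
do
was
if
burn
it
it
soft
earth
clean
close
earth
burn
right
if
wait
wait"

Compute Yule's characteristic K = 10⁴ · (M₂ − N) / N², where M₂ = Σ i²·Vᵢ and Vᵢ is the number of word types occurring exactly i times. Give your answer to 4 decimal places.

Frequencies: it:3, clean:3, burn:3, door:2, close:2, soft:2, loud:2, right:2, do:2, was:2, if:2, earth:2, wait:2, house:1
N = 30. Frequency spectrum: V_1=1, V_2=10, V_3=3
M₂ = 1²·1 + 2²·10 + 3²·3 = 68
K = 10000 × (68 − 30) / 30² = 422.2222

422.2222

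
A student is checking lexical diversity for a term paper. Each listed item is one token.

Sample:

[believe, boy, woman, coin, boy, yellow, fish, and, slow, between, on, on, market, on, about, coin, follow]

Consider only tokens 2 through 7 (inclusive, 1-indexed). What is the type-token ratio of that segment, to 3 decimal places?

Segment tokens 2–7: boy, woman, coin, boy, yellow, fish
Segment N = 6, segment V = 5.
TTR = 5 / 6 = 0.833

0.833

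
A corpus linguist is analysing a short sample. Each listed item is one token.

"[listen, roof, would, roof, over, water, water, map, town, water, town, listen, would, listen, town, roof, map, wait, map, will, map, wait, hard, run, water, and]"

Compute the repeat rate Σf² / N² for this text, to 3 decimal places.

0.107

Frequencies: water:4, map:4, listen:3, roof:3, town:3, would:2, wait:2, over:1, will:1, hard:1, run:1, and:1
Σf² = 72; N² = 676
Repeat rate = 72 / 676 = 0.107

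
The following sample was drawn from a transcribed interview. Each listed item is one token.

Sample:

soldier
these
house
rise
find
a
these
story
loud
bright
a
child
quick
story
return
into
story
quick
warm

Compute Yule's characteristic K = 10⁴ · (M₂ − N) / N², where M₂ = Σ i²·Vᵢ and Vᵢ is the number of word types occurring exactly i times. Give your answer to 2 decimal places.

Frequencies: story:3, these:2, a:2, quick:2, soldier:1, house:1, rise:1, find:1, loud:1, bright:1, child:1, return:1, into:1, warm:1
N = 19. Frequency spectrum: V_1=10, V_2=3, V_3=1
M₂ = 1²·10 + 2²·3 + 3²·1 = 31
K = 10000 × (31 − 19) / 19² = 332.41

332.41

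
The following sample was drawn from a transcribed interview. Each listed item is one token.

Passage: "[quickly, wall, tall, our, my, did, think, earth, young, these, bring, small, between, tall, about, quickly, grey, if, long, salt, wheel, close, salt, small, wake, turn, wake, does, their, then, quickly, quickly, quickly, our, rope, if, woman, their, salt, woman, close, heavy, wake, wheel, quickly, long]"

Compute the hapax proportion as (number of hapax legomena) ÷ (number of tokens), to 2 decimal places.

Frequencies: quickly:6, salt:3, wake:3, tall:2, our:2, small:2, if:2, long:2, wheel:2, close:2, their:2, woman:2, wall:1, my:1, did:1, think:1, earth:1, young:1, these:1, bring:1, … (8 more, each freq 1)
Hapax count = 16; token count = 46.
Ratio = 16 / 46 = 0.35

0.35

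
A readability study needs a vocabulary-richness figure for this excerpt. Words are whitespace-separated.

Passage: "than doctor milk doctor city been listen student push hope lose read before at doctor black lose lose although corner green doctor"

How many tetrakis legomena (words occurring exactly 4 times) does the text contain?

Frequencies: doctor:4, lose:3, than:1, milk:1, city:1, been:1, listen:1, student:1, push:1, hope:1, read:1, before:1, at:1, black:1, although:1, corner:1, green:1
Words with frequency 4: doctor

1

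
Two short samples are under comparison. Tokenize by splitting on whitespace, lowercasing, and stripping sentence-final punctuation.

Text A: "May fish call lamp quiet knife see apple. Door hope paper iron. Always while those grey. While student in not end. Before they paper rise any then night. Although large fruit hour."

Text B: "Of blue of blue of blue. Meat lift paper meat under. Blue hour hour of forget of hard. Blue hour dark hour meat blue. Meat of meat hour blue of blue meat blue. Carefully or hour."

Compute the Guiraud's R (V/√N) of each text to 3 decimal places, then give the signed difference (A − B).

3.303

A: V=30, N=32, R=5.303
B: V=12, N=36, R=2.000
Difference = 5.303 − 2.000 = 3.303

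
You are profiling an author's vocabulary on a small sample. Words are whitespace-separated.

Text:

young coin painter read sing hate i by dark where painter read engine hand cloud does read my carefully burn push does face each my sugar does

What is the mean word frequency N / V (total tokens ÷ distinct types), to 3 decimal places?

N = 27 tokens, V = 21 types.
Mean frequency = N / V = 27 / 21 = 1.286

1.286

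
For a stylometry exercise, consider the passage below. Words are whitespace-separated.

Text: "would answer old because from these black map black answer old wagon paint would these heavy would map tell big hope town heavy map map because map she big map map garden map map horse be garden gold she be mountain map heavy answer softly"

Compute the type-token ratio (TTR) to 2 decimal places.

N = 45 tokens, V = 22 types.
TTR = V / N = 22 / 45 = 0.49

0.49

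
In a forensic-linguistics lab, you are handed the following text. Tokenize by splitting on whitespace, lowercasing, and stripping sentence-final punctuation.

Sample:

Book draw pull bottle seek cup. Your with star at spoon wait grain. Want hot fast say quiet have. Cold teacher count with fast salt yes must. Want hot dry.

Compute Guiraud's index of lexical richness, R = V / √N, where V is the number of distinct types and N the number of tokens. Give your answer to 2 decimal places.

N = 30, V = 26.
√N = 5.477226
R = 26 / 5.477226 = 4.75

4.75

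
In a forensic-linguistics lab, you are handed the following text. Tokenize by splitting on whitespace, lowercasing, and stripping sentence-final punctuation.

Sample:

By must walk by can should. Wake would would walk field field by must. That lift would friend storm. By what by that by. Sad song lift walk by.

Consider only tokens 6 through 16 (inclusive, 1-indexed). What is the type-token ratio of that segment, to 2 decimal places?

0.82

Segment tokens 6–16: should, wake, would, would, walk, field, field, by, must, that, lift
Segment N = 11, segment V = 9.
TTR = 9 / 11 = 0.82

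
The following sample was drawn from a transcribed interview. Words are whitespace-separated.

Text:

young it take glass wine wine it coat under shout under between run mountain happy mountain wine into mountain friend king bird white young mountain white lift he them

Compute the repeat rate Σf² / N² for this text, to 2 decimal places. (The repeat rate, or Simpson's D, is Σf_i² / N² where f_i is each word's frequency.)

Frequencies: mountain:4, wine:3, young:2, it:2, under:2, white:2, take:1, glass:1, coat:1, shout:1, between:1, run:1, happy:1, into:1, friend:1, king:1, bird:1, lift:1, he:1, them:1
Σf² = 55; N² = 841
Repeat rate = 55 / 841 = 0.07

0.07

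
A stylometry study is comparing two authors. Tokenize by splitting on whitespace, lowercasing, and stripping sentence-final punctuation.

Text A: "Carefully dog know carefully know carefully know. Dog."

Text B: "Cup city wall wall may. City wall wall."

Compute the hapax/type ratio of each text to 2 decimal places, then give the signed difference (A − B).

A: hapax=0, V=3, ratio=0.00
B: hapax=2, V=4, ratio=0.50
Difference = 0.00 − 0.50 = -0.50

-0.50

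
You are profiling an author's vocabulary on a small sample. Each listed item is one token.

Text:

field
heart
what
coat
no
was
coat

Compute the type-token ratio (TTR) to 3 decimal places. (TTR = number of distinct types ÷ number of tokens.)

N = 7 tokens, V = 6 types.
TTR = V / N = 6 / 7 = 0.857

0.857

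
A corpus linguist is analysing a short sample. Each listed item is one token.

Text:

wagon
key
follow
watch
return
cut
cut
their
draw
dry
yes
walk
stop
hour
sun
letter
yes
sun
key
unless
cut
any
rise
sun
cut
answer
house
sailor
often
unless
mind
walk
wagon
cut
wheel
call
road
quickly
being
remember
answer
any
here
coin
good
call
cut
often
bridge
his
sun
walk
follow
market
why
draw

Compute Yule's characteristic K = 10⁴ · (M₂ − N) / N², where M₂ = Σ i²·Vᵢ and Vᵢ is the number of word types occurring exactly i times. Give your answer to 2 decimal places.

216.84

Frequencies: cut:6, sun:4, walk:3, wagon:2, key:2, follow:2, draw:2, yes:2, unless:2, any:2, answer:2, often:2, call:2, watch:1, return:1, their:1, dry:1, stop:1, hour:1, letter:1, … (16 more, each freq 1)
N = 56. Frequency spectrum: V_1=23, V_2=10, V_3=1, V_4=1, V_6=1
M₂ = 1²·23 + 2²·10 + 3²·1 + 4²·1 + 6²·1 = 124
K = 10000 × (124 − 56) / 56² = 216.84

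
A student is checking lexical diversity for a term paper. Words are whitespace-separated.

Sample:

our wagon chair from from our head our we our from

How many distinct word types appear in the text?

6

Distinct types: {chair, from, head, our, wagon, we}
V = 6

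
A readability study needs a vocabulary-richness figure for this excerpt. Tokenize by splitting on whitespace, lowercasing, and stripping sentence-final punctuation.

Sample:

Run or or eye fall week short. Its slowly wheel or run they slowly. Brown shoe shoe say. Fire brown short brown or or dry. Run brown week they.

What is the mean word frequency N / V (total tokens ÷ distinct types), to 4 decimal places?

1.9333

N = 29 tokens, V = 15 types.
Mean frequency = N / V = 29 / 15 = 1.9333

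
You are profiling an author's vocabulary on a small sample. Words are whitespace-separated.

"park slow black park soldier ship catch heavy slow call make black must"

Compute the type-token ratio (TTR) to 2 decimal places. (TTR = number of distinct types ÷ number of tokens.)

N = 13 tokens, V = 10 types.
TTR = V / N = 10 / 13 = 0.77

0.77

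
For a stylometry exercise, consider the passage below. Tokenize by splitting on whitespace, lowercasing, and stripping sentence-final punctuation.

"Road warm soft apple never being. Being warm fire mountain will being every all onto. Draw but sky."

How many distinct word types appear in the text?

15

Distinct types: {all, apple, being, but, draw, every, fire, mountain, never, onto, road, sky, soft, warm, will}
V = 15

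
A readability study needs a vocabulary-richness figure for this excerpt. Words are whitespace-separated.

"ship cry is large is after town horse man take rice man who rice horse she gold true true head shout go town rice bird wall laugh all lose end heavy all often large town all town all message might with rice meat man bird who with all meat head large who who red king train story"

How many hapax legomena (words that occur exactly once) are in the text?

Frequencies: all:5, town:4, rice:4, who:4, large:3, man:3, is:2, horse:2, true:2, head:2, bird:2, with:2, meat:2, ship:1, cry:1, after:1, take:1, she:1, gold:1, shout:1, … (13 more, each freq 1)
Hapax (freq=1): after, cry, end, go, gold, heavy, king, laugh, lose, message, might, often, red, she, ship, shout, story, take, train, wall

20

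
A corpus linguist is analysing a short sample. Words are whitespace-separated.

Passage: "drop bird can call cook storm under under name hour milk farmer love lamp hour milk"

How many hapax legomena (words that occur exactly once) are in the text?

10

Frequencies: under:2, hour:2, milk:2, drop:1, bird:1, can:1, call:1, cook:1, storm:1, name:1, farmer:1, love:1, lamp:1
Hapax (freq=1): bird, call, can, cook, drop, farmer, lamp, love, name, storm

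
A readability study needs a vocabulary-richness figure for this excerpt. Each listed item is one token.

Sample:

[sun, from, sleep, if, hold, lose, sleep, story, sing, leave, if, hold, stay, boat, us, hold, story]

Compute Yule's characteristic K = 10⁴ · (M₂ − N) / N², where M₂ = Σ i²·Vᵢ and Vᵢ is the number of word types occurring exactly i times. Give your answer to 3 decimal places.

Frequencies: hold:3, sleep:2, if:2, story:2, sun:1, from:1, lose:1, sing:1, leave:1, stay:1, boat:1, us:1
N = 17. Frequency spectrum: V_1=8, V_2=3, V_3=1
M₂ = 1²·8 + 2²·3 + 3²·1 = 29
K = 10000 × (29 − 17) / 17² = 415.225

415.225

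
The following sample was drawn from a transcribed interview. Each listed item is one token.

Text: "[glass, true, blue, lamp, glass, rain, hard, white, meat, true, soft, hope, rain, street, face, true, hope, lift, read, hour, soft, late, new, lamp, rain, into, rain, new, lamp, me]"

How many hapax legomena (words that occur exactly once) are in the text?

Frequencies: rain:4, true:3, lamp:3, glass:2, soft:2, hope:2, new:2, blue:1, hard:1, white:1, meat:1, street:1, face:1, lift:1, read:1, hour:1, late:1, into:1, me:1
Hapax (freq=1): blue, face, hard, hour, into, late, lift, me, meat, read, street, white

12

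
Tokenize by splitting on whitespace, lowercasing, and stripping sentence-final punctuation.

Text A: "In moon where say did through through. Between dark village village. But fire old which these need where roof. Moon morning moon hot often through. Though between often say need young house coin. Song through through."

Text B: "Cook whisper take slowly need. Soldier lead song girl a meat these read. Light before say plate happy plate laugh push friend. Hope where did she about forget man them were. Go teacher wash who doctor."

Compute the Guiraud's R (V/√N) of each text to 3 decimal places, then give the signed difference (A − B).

A: V=24, N=36, R=4.000
B: V=35, N=36, R=5.833
Difference = 4.000 − 5.833 = -1.833

-1.833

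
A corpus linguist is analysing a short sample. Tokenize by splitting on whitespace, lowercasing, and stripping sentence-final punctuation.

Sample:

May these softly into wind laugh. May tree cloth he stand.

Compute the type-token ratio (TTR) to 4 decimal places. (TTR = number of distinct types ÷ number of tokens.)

N = 11 tokens, V = 10 types.
TTR = V / N = 10 / 11 = 0.9091

0.9091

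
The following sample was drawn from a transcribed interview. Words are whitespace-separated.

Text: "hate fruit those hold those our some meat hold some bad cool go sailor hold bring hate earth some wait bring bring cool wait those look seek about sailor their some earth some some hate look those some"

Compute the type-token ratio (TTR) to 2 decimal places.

N = 38 tokens, V = 18 types.
TTR = V / N = 18 / 38 = 0.47

0.47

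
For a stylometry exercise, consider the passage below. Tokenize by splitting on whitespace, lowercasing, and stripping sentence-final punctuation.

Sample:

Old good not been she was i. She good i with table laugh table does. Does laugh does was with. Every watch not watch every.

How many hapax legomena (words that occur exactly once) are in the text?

2

Frequencies: does:3, good:2, not:2, she:2, was:2, i:2, with:2, table:2, laugh:2, every:2, watch:2, old:1, been:1
Hapax (freq=1): been, old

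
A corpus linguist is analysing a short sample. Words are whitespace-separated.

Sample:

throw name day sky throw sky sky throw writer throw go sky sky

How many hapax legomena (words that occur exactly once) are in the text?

4

Frequencies: sky:5, throw:4, name:1, day:1, writer:1, go:1
Hapax (freq=1): day, go, name, writer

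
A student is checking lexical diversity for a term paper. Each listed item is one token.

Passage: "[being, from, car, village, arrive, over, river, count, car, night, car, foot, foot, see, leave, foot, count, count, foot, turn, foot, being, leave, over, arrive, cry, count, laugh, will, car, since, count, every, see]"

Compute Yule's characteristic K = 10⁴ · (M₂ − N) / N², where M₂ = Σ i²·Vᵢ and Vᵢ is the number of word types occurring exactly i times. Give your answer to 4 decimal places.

536.3322

Frequencies: count:5, foot:5, car:4, being:2, arrive:2, over:2, see:2, leave:2, from:1, village:1, river:1, night:1, turn:1, cry:1, laugh:1, will:1, since:1, every:1
N = 34. Frequency spectrum: V_1=10, V_2=5, V_4=1, V_5=2
M₂ = 1²·10 + 2²·5 + 4²·1 + 5²·2 = 96
K = 10000 × (96 − 34) / 34² = 536.3322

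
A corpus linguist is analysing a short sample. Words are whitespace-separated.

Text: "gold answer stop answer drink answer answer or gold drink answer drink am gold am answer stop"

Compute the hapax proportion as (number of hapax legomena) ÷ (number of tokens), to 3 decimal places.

Frequencies: answer:6, gold:3, drink:3, stop:2, am:2, or:1
Hapax count = 1; token count = 17.
Ratio = 1 / 17 = 0.059

0.059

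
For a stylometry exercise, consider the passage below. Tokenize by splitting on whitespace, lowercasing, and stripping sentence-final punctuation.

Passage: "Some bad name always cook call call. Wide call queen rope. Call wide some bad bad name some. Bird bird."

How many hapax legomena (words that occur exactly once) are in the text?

Frequencies: call:4, some:3, bad:3, name:2, wide:2, bird:2, always:1, cook:1, queen:1, rope:1
Hapax (freq=1): always, cook, queen, rope

4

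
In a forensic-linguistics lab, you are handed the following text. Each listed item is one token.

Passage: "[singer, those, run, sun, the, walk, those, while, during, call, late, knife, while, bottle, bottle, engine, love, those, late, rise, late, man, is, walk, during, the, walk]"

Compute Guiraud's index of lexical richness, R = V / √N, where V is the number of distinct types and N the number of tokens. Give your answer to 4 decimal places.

3.2717

N = 27, V = 17.
√N = 5.196152
R = 17 / 5.196152 = 3.2717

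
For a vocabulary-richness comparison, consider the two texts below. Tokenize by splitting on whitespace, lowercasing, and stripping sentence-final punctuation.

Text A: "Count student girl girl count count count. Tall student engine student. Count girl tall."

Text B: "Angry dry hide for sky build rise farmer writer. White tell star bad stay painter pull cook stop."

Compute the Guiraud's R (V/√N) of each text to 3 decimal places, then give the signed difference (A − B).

-2.907

A: V=5, N=14, R=1.336
B: V=18, N=18, R=4.243
Difference = 1.336 − 4.243 = -2.907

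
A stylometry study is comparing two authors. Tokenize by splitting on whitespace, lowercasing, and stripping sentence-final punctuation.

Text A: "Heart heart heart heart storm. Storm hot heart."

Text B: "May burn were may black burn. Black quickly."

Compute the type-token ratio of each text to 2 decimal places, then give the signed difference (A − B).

TTR(A) = 3/8 = 0.38
TTR(B) = 5/8 = 0.63
Difference = 0.38 − 0.63 = -0.25

-0.25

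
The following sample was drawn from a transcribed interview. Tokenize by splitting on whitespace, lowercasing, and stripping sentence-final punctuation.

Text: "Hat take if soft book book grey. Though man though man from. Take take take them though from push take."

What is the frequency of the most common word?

Frequencies: take:5, though:3, book:2, man:2, from:2, hat:1, if:1, soft:1, grey:1, them:1, push:1
Most common: 'take' with frequency 5.

5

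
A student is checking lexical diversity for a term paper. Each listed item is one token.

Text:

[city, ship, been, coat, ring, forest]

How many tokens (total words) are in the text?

6

Tokens: city, ship, been, coat, ring, forest
N = 6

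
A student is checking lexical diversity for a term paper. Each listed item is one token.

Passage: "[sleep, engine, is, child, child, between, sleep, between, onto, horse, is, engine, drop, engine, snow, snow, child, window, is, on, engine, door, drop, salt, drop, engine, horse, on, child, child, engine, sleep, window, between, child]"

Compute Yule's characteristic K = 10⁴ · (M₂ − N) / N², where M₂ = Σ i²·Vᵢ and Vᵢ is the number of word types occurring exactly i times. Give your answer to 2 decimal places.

751.02

Frequencies: engine:6, child:6, sleep:3, is:3, between:3, drop:3, horse:2, snow:2, window:2, on:2, onto:1, door:1, salt:1
N = 35. Frequency spectrum: V_1=3, V_2=4, V_3=4, V_6=2
M₂ = 1²·3 + 2²·4 + 3²·4 + 6²·2 = 127
K = 10000 × (127 − 35) / 35² = 751.02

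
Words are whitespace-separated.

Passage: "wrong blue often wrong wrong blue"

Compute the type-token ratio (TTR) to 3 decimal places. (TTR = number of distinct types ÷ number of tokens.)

0.500

N = 6 tokens, V = 3 types.
TTR = V / N = 3 / 6 = 0.500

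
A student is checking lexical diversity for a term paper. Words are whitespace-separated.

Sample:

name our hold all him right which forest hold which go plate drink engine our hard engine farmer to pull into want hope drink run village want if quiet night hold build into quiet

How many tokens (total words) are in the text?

Tokens: name, our, hold, all, him, right, which, forest, hold, which, go, plate, drink, engine, our, hard, engine, farmer, to, pull, into, want, hope, drink, run, village, want, if, quiet, night, hold, build, into, quiet
N = 34

34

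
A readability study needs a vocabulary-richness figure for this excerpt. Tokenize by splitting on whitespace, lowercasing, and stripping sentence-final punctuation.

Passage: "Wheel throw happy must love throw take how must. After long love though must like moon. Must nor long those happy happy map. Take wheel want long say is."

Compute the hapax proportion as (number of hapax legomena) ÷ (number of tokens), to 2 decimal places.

Frequencies: must:4, happy:3, long:3, wheel:2, throw:2, love:2, take:2, how:1, after:1, though:1, like:1, moon:1, nor:1, those:1, map:1, want:1, say:1, is:1
Hapax count = 11; token count = 29.
Ratio = 11 / 29 = 0.38

0.38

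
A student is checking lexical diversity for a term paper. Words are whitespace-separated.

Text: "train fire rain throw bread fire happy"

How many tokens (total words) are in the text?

Tokens: train, fire, rain, throw, bread, fire, happy
N = 7

7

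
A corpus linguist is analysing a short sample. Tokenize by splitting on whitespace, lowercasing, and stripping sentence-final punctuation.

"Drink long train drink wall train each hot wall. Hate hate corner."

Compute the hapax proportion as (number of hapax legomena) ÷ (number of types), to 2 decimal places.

0.50

Frequencies: drink:2, train:2, wall:2, hate:2, long:1, each:1, hot:1, corner:1
Hapax count = 4; type count = 8.
Ratio = 4 / 8 = 0.50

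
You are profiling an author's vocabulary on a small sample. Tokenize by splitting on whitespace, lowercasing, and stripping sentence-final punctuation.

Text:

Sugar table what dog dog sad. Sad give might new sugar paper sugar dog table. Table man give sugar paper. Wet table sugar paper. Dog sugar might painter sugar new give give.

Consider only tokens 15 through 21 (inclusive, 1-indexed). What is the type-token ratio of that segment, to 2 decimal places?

0.86

Segment tokens 15–21: table, table, man, give, sugar, paper, wet
Segment N = 7, segment V = 6.
TTR = 6 / 7 = 0.86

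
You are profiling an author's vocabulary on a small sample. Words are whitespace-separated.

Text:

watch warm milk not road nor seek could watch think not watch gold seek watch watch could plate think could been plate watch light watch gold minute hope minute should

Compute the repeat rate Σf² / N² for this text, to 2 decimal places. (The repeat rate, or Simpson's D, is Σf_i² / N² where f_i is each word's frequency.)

0.10

Frequencies: watch:7, could:3, not:2, seek:2, think:2, gold:2, plate:2, minute:2, warm:1, milk:1, road:1, nor:1, been:1, light:1, hope:1, should:1
Σf² = 90; N² = 900
Repeat rate = 90 / 900 = 0.10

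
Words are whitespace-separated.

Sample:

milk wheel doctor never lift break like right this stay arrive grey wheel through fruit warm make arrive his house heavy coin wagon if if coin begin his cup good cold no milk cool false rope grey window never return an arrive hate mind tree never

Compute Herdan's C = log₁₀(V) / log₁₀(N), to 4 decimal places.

N = 46, V = 36.
log₁₀(V) = 1.556303, log₁₀(N) = 1.662758
C = 1.556303 / 1.662758 = 0.9360

0.9360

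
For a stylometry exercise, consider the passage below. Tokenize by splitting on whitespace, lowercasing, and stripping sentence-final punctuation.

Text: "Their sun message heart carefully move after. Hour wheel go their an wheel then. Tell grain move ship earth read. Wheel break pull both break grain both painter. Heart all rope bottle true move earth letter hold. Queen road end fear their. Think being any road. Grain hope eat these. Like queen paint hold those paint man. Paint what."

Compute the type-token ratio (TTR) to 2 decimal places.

N = 59 tokens, V = 42 types.
TTR = V / N = 42 / 59 = 0.71

0.71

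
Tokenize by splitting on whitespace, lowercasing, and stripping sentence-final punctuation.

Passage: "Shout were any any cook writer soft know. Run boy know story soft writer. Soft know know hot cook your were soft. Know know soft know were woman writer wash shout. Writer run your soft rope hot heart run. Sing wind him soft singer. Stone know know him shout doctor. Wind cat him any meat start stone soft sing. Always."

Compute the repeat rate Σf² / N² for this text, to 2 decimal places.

Frequencies: know:9, soft:8, writer:4, shout:3, were:3, any:3, run:3, him:3, cook:2, hot:2, your:2, sing:2, wind:2, stone:2, boy:1, story:1, woman:1, wash:1, rope:1, heart:1, … (6 more, each freq 1)
Σf² = 242; N² = 3600
Repeat rate = 242 / 3600 = 0.07

0.07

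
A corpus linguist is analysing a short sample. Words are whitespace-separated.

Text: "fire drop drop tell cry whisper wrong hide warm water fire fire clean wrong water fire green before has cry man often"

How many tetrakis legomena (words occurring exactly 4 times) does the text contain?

1

Frequencies: fire:4, drop:2, cry:2, wrong:2, water:2, tell:1, whisper:1, hide:1, warm:1, clean:1, green:1, before:1, has:1, man:1, often:1
Words with frequency 4: fire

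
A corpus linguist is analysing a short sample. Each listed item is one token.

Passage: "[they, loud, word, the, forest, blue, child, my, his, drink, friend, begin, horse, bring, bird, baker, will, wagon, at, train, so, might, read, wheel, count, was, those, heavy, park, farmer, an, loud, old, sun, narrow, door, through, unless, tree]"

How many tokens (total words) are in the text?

Tokens: they, loud, word, the, forest, blue, child, my, his, drink, friend, begin, horse, bring, bird, baker, will, wagon, at, train, so, might, read, wheel, count, was, those, heavy, park, farmer, an, loud, old, sun, narrow, door, through, unless, tree
N = 39

39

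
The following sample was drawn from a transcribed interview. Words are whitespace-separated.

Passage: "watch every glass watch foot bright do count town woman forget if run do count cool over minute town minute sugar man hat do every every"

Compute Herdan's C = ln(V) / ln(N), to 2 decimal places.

N = 26, V = 18.
ln(V) = 2.890372, ln(N) = 3.258097
C = 2.890372 / 3.258097 = 0.89

0.89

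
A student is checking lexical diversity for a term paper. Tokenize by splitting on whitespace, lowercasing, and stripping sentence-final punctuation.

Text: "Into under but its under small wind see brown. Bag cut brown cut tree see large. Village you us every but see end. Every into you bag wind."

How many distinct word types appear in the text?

17

Distinct types: {bag, brown, but, cut, end, every, into, its, large, see, small, tree, under, us, village, wind, you}
V = 17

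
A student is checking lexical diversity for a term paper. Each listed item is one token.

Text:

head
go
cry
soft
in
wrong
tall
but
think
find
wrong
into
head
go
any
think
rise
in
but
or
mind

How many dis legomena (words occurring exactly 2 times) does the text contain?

Frequencies: head:2, go:2, in:2, wrong:2, but:2, think:2, cry:1, soft:1, tall:1, find:1, into:1, any:1, rise:1, or:1, mind:1
Words with frequency 2: but, go, head, in, think, wrong

6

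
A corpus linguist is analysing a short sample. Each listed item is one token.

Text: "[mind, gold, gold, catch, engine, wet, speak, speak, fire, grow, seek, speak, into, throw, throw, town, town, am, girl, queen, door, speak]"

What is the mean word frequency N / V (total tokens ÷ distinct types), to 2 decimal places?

1.38

N = 22 tokens, V = 16 types.
Mean frequency = N / V = 22 / 16 = 1.38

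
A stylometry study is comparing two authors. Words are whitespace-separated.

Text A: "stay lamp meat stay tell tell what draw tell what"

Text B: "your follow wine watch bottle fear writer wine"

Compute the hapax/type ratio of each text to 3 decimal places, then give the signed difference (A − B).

A: hapax=3, V=6, ratio=0.500
B: hapax=6, V=7, ratio=0.857
Difference = 0.500 − 0.857 = -0.357

-0.357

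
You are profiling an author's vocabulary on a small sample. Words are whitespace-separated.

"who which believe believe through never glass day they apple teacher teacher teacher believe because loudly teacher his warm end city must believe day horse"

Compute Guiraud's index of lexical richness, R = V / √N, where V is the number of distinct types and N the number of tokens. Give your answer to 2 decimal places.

N = 25, V = 18.
√N = 5.000000
R = 18 / 5.000000 = 3.60

3.60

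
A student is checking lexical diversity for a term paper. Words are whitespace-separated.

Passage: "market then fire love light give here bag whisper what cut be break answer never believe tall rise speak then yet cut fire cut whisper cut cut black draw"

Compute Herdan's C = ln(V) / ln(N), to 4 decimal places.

0.9180

N = 29, V = 22.
ln(V) = 3.091042, ln(N) = 3.367296
C = 3.091042 / 3.367296 = 0.9180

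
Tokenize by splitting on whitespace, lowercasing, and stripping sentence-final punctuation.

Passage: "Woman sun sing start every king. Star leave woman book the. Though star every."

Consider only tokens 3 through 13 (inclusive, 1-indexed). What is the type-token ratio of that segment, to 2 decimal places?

0.91

Segment tokens 3–13: sing, start, every, king, star, leave, woman, book, the, though, star
Segment N = 11, segment V = 10.
TTR = 10 / 11 = 0.91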